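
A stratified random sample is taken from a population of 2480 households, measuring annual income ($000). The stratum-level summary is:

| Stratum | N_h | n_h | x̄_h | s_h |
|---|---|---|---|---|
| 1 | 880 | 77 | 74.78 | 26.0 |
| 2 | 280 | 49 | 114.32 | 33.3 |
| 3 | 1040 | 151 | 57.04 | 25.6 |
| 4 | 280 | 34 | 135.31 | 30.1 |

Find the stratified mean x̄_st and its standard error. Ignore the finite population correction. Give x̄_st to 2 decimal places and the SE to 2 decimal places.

x̄_st ≈ 78.64, SE ≈ 1.58

x̄_st = Σ W_h x̄_h = (880·74.78 + 280·114.32 + 1040·57.04 + 280·135.31)/2480 = 78.63887
V̂(x̄_st) = Σ W_h² s_h²/n_h, with W_h = N_h/N and N = 2480:
  stratum 1: (880/2480)²·26.0²/77 = 1.1054
  stratum 2: (280/2480)²·33.3²/49 = 0.288473
  stratum 3: (1040/2480)²·25.6²/151 = 0.763249
  stratum 4: (280/2480)²·30.1²/34 = 0.339677
V̂(x̄_st) = 2.4968
SE(x̄_st) = √2.4968 = 1.58013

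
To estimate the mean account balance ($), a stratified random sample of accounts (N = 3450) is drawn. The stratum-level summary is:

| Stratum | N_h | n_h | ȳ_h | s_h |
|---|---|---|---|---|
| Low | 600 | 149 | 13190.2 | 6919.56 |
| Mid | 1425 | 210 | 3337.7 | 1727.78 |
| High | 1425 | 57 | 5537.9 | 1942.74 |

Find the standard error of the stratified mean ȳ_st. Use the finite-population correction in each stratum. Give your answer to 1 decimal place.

V̂(ȳ_st) = Σ W_h² (1 − n_h/N_h) s_h²/n_h, with W_h = N_h/N and N = 3450:
  stratum Low: (600/3450)²·(1 − 149/600)·6919.56²/149 = 7305.67
  stratum Mid: (1425/3450)²·(1 − 210/1425)·1727.78²/210 = 2067.81
  stratum High: (1425/3450)²·(1 − 57/1425)·1942.74²/57 = 10844.7
V̂(ȳ_st) = 20218.2
SE(ȳ_st) = √20218.2 = 142.191

SE(ȳ_st) ≈ 142.2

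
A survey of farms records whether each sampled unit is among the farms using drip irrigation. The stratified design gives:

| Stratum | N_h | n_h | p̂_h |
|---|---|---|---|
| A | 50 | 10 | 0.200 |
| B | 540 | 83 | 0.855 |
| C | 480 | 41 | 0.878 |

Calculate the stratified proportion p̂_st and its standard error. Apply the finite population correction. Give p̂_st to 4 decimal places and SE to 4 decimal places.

p̂_st ≈ 0.8347, SE ≈ 0.0292

N = 1070; stratum weights W_h = N_h/N.
p̂_st = Σ W_h p̂_h = (50·0.200 + 540·0.855 + 480·0.878)/1070 = 0.83471
V̂(p̂_st) = Σ W_h² (1 − n_h/N_h) p̂_h(1−p̂_h)/(n_h−1):
  stratum A: (50/1070)²·(1 − 10/50)·0.200·0.800/9 = 3.10556e-05
  stratum B: (540/1070)²·(1 − 83/540)·0.855·0.145/82 = 0.000325884
  stratum C: (480/1070)²·(1 − 41/480)·0.878·0.122/40 = 0.00049287
V̂(p̂_st) = 0.00084981; SE = √V̂ = 0.0291515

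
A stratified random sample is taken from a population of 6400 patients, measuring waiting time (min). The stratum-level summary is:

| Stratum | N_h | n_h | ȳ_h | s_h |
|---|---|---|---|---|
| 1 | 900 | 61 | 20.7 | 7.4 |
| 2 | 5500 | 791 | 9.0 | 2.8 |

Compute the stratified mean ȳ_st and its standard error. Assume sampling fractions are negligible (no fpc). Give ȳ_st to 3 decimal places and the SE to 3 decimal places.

ȳ_st ≈ 10.645, SE ≈ 0.158

ȳ_st = Σ W_h ȳ_h = (900·20.7 + 5500·9.0)/6400 = 10.64531
V̂(ȳ_st) = Σ W_h² s_h²/n_h, with W_h = N_h/N and N = 6400:
  stratum 1: (900/6400)²·7.4²/61 = 0.0177525
  stratum 2: (5500/6400)²·2.8²/791 = 0.0073199
V̂(ȳ_st) = 0.0250724
SE(ȳ_st) = √0.0250724 = 0.158343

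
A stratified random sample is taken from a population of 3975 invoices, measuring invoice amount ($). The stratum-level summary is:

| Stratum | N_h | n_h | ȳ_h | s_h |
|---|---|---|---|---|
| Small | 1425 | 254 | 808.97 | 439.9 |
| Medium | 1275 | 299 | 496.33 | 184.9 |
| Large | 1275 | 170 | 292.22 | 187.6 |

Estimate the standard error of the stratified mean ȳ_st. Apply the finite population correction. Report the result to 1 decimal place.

V̂(ȳ_st) = Σ W_h² (1 − n_h/N_h) s_h²/n_h, with W_h = N_h/N and N = 3975:
  stratum Small: (1425/3975)²·(1 − 254/1425)·439.9²/254 = 80.4585
  stratum Medium: (1275/3975)²·(1 − 299/1275)·184.9²/299 = 9.0051
  stratum Large: (1275/3975)²·(1 − 170/1275)·187.6²/170 = 18.4593
V̂(ȳ_st) = 107.923
SE(ȳ_st) = √107.923 = 10.3886

SE(ȳ_st) ≈ 10.4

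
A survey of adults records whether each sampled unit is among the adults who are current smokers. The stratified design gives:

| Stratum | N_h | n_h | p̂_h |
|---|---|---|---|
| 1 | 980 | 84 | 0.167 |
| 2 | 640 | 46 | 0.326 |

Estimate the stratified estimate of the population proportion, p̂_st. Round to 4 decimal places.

N = 1620; stratum weights W_h = N_h/N.
p̂_st = Σ W_h p̂_h = (980·0.167 + 640·0.326)/1620 = 0.22981

p̂_st ≈ 0.2298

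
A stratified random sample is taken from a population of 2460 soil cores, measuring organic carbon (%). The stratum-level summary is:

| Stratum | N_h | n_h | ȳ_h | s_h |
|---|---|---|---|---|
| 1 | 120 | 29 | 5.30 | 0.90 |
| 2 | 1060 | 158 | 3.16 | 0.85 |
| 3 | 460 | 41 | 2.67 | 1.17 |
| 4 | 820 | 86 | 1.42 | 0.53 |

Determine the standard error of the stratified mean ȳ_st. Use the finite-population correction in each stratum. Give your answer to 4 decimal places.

V̂(ȳ_st) = Σ W_h² (1 − n_h/N_h) s_h²/n_h, with W_h = N_h/N and N = 2460:
  stratum 1: (120/2460)²·(1 − 29/120)·0.90²/29 = 5.0401e-05
  stratum 2: (1060/2460)²·(1 − 158/1060)·0.85²/158 = 0.000722475
  stratum 3: (460/2460)²·(1 − 41/460)·1.17²/41 = 0.00106338
  stratum 4: (820/2460)²·(1 − 86/820)·0.53²/86 = 0.000324858
V̂(ȳ_st) = 0.00216112
SE(ȳ_st) = √0.00216112 = 0.0464878

SE(ȳ_st) ≈ 0.0465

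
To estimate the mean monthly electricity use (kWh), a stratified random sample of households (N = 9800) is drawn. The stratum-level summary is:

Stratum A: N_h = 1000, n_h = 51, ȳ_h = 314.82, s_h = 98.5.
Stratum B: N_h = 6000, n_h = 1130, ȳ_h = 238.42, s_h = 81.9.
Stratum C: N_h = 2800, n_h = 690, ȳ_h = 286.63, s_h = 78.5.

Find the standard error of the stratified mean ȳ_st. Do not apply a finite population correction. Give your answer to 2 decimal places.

SE(ȳ_st) ≈ 2.22

V̂(ȳ_st) = Σ W_h² s_h²/n_h, with W_h = N_h/N and N = 9800:
  stratum A: (1000/9800)²·98.5²/51 = 1.98084
  stratum B: (6000/9800)²·81.9²/1130 = 2.22505
  stratum C: (2800/9800)²·78.5²/690 = 0.729045
V̂(ȳ_st) = 4.93494
SE(ȳ_st) = √4.93494 = 2.22147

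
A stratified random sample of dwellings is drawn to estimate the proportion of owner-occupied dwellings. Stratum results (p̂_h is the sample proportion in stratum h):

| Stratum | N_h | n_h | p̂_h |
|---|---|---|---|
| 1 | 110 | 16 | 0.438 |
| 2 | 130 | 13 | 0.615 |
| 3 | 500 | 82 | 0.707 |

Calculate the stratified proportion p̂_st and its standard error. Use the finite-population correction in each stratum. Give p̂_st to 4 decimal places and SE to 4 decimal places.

p̂_st ≈ 0.6509, SE ≈ 0.0428

N = 740; stratum weights W_h = N_h/N.
p̂_st = Σ W_h p̂_h = (110·0.438 + 130·0.615 + 500·0.707)/740 = 0.65085
V̂(p̂_st) = Σ W_h² (1 − n_h/N_h) p̂_h(1−p̂_h)/(n_h−1):
  stratum 1: (110/740)²·(1 − 16/110)·0.438·0.562/15 = 0.000309868
  stratum 2: (130/740)²·(1 − 13/130)·0.615·0.385/12 = 0.00054805
  stratum 3: (500/740)²·(1 − 82/500)·0.707·0.293/81 = 0.000976079
V̂(p̂_st) = 0.001834; SE = √V̂ = 0.0428252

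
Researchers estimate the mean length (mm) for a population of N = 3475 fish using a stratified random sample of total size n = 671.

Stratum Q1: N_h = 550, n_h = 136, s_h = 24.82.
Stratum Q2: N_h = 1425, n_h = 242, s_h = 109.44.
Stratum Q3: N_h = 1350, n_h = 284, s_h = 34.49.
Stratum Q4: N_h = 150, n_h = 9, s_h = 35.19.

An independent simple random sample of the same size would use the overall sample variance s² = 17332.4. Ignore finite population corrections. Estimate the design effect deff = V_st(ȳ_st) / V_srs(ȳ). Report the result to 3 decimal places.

V̂(ȳ_st) = Σ W_h² s_h²/n_h, with W_h = N_h/N and N = 3475:
  stratum Q1: (550/3475)²·24.82²/136 = 0.11347
  stratum Q2: (1425/3475)²·109.44²/242 = 8.32256
  stratum Q3: (1350/3475)²·34.49²/284 = 0.632158
  stratum Q4: (150/3475)²·35.19²/9 = 0.256371
V_st = 9.32456
V_srs = s²/n = 17332.4/671 = 25.8307
deff = V_st / V_srs = 9.32456/25.8307 = 0.3610

deff ≈ 0.361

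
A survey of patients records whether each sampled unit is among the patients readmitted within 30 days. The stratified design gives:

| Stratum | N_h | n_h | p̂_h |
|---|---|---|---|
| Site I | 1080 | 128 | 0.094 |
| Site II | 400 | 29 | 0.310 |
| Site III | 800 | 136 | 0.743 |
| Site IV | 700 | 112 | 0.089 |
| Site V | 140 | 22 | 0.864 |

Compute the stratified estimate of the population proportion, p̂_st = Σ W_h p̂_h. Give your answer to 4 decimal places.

p̂_st ≈ 0.3215

N = 3120; stratum weights W_h = N_h/N.
p̂_st = Σ W_h p̂_h = (1080·0.094 + 400·0.310 + 800·0.743 + 700·0.089 + 140·0.864)/3120 = 0.32153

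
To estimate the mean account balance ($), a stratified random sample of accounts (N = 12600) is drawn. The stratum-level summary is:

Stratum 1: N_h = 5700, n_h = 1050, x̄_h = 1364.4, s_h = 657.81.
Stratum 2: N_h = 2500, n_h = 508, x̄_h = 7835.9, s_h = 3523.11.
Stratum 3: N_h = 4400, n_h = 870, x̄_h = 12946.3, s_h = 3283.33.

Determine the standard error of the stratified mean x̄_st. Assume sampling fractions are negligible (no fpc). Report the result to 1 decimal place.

V̂(x̄_st) = Σ W_h² s_h²/n_h, with W_h = N_h/N and N = 12600:
  stratum 1: (5700/12600)²·657.81²/1050 = 84.3374
  stratum 2: (2500/12600)²·3523.11²/508 = 961.895
  stratum 3: (4400/12600)²·3283.33²/870 = 1511.03
V̂(x̄_st) = 2557.27
SE(x̄_st) = √2557.27 = 50.5694

SE(x̄_st) ≈ 50.6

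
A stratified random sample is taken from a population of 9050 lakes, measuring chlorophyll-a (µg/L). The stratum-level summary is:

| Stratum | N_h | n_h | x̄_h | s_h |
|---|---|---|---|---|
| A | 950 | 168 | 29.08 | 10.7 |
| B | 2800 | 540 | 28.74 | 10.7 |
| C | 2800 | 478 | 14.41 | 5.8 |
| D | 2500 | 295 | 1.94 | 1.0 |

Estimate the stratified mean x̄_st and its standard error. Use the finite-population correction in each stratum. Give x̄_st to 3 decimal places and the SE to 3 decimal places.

x̄_st ≈ 16.939, SE ≈ 0.168

x̄_st = Σ W_h x̄_h = (950·29.08 + 2800·28.74 + 2800·14.41 + 2500·1.94)/9050 = 16.93878
V̂(x̄_st) = Σ W_h² (1 − n_h/N_h) s_h²/n_h, with W_h = N_h/N and N = 9050:
  stratum A: (950/9050)²·(1 − 168/950)·10.7²/168 = 0.00618147
  stratum B: (2800/9050)²·(1 − 540/2800)·10.7²/540 = 0.0163811
  stratum C: (2800/9050)²·(1 − 478/2800)·5.8²/478 = 0.00558665
  stratum D: (2500/9050)²·(1 − 295/2500)·1.0²/295 = 0.000228155
V̂(x̄_st) = 0.0283774
SE(x̄_st) = √0.0283774 = 0.168456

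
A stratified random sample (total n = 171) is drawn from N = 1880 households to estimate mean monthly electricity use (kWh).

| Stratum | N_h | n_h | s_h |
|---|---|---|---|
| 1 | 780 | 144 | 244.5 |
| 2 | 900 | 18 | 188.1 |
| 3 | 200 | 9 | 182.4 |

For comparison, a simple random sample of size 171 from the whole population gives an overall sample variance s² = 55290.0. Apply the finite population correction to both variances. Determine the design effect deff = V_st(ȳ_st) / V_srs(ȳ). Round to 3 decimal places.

V̂(ȳ_st) = Σ W_h² (1 − n_h/N_h) s_h²/n_h, with W_h = N_h/N and N = 1880:
  stratum 1: (780/1880)²·(1 − 144/780)·244.5²/144 = 58.2682
  stratum 2: (900/1880)²·(1 − 18/900)·188.1²/18 = 441.469
  stratum 3: (200/1880)²·(1 − 9/200)·182.4²/9 = 39.9535
V_st = 539.691
V_srs = (1 − 171/1880)·55290.0/171 = 293.924
deff = V_st / V_srs = 539.691/293.924 = 1.8362

deff ≈ 1.836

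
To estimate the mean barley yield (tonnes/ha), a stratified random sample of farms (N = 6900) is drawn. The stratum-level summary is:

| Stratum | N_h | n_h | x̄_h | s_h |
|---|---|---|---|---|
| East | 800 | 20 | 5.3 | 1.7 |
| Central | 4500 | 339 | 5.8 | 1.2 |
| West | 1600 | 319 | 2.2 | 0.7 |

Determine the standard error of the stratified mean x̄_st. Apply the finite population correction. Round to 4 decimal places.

V̂(x̄_st) = Σ W_h² (1 − n_h/N_h) s_h²/n_h, with W_h = N_h/N and N = 6900:
  stratum East: (800/6900)²·(1 − 20/800)·1.7²/20 = 0.00189389
  stratum Central: (4500/6900)²·(1 − 339/4500)·1.2²/339 = 0.00167061
  stratum West: (1600/6900)²·(1 − 319/1600)·0.7²/319 = 6.61266e-05
V̂(x̄_st) = 0.00363062
SE(x̄_st) = √0.00363062 = 0.0602547

SE(x̄_st) ≈ 0.0603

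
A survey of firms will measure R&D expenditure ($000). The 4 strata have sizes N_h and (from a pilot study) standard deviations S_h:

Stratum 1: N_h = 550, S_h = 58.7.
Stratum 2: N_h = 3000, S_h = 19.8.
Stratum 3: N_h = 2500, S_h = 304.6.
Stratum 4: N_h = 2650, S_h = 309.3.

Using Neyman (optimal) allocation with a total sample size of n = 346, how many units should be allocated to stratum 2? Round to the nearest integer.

12

Neyman allocation: n_h = n · N_h S_h / Σ N_i S_i, with n = 346.
  stratum 1: N_h·S_h = 550·58.7 = 32285.00
  stratum 2: N_h·S_h = 3000·19.8 = 59400.00
  stratum 3: N_h·S_h = 2500·304.6 = 761500.00
  stratum 4: N_h·S_h = 2650·309.3 = 819645.00
Σ N_h S_h = 1672830.00
n for stratum 2 = 346·59400.00/1672830.00 = 12.286 → 12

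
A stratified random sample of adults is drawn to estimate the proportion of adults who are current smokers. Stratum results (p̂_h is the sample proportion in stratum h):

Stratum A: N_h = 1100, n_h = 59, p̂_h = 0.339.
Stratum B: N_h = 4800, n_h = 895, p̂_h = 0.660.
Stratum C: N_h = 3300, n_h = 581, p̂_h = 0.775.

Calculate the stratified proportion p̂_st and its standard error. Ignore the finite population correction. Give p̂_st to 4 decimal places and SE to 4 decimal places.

N = 9200; stratum weights W_h = N_h/N.
p̂_st = Σ W_h p̂_h = (1100·0.339 + 4800·0.660 + 3300·0.775)/9200 = 0.66287
V̂(p̂_st) = Σ W_h² p̂_h(1−p̂_h)/(n_h−1):
  stratum A: (1100/9200)²·0.339·0.661/58 = 5.5231e-05
  stratum B: (4800/9200)²·0.660·0.340/894 = 6.8327e-05
  stratum C: (3300/9200)²·0.775·0.225/580 = 3.8682e-05
V̂(p̂_st) = 0.00016224; SE = √V̂ = 0.0127373

p̂_st ≈ 0.6629, SE ≈ 0.0127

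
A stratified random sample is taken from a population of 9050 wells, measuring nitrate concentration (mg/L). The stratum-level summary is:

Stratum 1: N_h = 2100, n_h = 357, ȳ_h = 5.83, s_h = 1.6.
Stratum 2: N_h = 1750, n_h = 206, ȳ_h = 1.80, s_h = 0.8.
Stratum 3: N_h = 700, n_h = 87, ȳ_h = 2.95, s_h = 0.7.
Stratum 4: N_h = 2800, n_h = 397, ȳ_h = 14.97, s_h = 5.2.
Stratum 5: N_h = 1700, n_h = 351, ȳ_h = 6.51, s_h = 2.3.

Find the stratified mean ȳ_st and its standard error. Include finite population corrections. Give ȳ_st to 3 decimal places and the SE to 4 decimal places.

ȳ_st ≈ 7.784, SE ≈ 0.0804

ȳ_st = Σ W_h ȳ_h = (2100·5.83 + 1750·1.80 + 700·2.95 + 2800·14.97 + 1700·6.51)/9050 = 7.78354
V̂(ȳ_st) = Σ W_h² (1 − n_h/N_h) s_h²/n_h, with W_h = N_h/N and N = 9050:
  stratum 1: (2100/9050)²·(1 − 357/2100)·1.6²/357 = 0.000320473
  stratum 2: (1750/9050)²·(1 − 206/1750)·0.8²/206 = 0.000102495
  stratum 3: (700/9050)²·(1 − 87/700)·0.7²/87 = 2.95079e-05
  stratum 4: (2800/9050)²·(1 − 397/2800)·5.2²/397 = 0.0055954
  stratum 5: (1700/9050)²·(1 − 351/1700)·2.3²/351 = 0.000422
V̂(ȳ_st) = 0.00646987
SE(ȳ_st) = √0.00646987 = 0.0804355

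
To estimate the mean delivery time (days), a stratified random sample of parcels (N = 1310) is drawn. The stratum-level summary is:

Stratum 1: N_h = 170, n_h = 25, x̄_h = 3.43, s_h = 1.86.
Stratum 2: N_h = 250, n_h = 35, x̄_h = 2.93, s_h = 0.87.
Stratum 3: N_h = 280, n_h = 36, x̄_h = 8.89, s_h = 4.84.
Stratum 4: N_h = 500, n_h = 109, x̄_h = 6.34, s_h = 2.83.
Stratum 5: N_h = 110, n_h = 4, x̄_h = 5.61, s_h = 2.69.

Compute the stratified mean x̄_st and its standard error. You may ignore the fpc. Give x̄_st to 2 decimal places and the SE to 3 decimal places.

x̄_st = Σ W_h x̄_h = (170·3.43 + 250·2.93 + 280·8.89 + 500·6.34 + 110·5.61)/1310 = 5.79534
V̂(x̄_st) = Σ W_h² s_h²/n_h, with W_h = N_h/N and N = 1310:
  stratum 1: (170/1310)²·1.86²/25 = 0.00233046
  stratum 2: (250/1310)²·0.87²/35 = 0.000787604
  stratum 3: (280/1310)²·4.84²/36 = 0.0297277
  stratum 4: (500/1310)²·2.83²/109 = 0.0107039
  stratum 5: (110/1310)²·2.69²/4 = 0.0127552
V̂(x̄_st) = 0.0563049
SE(x̄_st) = √0.0563049 = 0.237287

x̄_st ≈ 5.80, SE ≈ 0.237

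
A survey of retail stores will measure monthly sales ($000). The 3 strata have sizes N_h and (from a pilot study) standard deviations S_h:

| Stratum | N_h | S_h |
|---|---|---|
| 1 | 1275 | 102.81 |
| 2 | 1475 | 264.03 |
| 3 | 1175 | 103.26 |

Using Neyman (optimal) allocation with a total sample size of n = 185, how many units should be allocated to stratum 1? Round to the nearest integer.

Neyman allocation: n_h = n · N_h S_h / Σ N_i S_i, with n = 185.
  stratum 1: N_h·S_h = 1275·102.81 = 131082.75
  stratum 2: N_h·S_h = 1475·264.03 = 389444.25
  stratum 3: N_h·S_h = 1175·103.26 = 121330.50
Σ N_h S_h = 641857.50
n for stratum 1 = 185·131082.75/641857.50 = 37.781 → 38

38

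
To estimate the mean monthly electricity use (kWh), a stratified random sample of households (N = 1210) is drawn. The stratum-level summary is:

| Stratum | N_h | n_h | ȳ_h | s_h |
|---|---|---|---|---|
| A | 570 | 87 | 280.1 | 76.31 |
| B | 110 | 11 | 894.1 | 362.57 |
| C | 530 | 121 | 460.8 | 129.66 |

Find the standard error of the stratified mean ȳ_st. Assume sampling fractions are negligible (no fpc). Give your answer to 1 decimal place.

SE(ȳ_st) ≈ 11.8

V̂(ȳ_st) = Σ W_h² s_h²/n_h, with W_h = N_h/N and N = 1210:
  stratum A: (570/1210)²·76.31²/87 = 14.8533
  stratum B: (110/1210)²·362.57²/11 = 98.7656
  stratum C: (530/1210)²·129.66²/121 = 26.6568
V̂(ȳ_st) = 140.276
SE(ȳ_st) = √140.276 = 11.8438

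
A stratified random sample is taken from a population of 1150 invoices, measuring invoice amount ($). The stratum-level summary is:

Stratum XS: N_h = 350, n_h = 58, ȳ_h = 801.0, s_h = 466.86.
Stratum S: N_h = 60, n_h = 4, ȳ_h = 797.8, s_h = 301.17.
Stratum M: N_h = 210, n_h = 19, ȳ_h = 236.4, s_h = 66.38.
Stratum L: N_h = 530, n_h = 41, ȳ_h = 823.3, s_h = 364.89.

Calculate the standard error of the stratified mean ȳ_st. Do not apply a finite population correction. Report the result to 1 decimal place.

SE(ȳ_st) ≈ 33.3

V̂(ȳ_st) = Σ W_h² s_h²/n_h, with W_h = N_h/N and N = 1150:
  stratum XS: (350/1150)²·466.86²/58 = 348.085
  stratum S: (60/1150)²·301.17²/4 = 61.7263
  stratum M: (210/1150)²·66.38²/19 = 7.73328
  stratum L: (530/1150)²·364.89²/41 = 689.757
V̂(ȳ_st) = 1107.3
SE(ȳ_st) = √1107.3 = 33.2761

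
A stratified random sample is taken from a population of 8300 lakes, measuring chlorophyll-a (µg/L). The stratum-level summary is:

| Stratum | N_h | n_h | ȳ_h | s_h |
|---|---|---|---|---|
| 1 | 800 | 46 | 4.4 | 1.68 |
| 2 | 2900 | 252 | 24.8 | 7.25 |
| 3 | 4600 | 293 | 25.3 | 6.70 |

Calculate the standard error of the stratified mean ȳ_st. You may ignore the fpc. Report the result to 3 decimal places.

V̂(ȳ_st) = Σ W_h² s_h²/n_h, with W_h = N_h/N and N = 8300:
  stratum 1: (800/8300)²·1.68²/46 = 0.000570013
  stratum 2: (2900/8300)²·7.25²/252 = 0.0254633
  stratum 3: (4600/8300)²·6.70²/293 = 0.0470589
V̂(ȳ_st) = 0.0730922
SE(ȳ_st) = √0.0730922 = 0.270356

SE(ȳ_st) ≈ 0.270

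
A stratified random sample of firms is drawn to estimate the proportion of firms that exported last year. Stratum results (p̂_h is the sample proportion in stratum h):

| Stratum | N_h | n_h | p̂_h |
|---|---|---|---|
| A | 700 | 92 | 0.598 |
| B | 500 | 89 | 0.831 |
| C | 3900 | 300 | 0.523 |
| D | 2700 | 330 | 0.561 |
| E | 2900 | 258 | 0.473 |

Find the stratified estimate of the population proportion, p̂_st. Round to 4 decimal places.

p̂_st ≈ 0.5383

N = 10700; stratum weights W_h = N_h/N.
p̂_st = Σ W_h p̂_h = (700·0.598 + 500·0.831 + 3900·0.523 + 2700·0.561 + 2900·0.473)/10700 = 0.53834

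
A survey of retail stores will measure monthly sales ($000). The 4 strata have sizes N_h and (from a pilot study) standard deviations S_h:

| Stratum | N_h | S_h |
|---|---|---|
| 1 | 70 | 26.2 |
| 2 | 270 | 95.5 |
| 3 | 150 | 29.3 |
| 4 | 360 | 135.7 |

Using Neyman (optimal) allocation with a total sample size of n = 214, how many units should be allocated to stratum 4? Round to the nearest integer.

Neyman allocation: n_h = n · N_h S_h / Σ N_i S_i, with n = 214.
  stratum 1: N_h·S_h = 70·26.2 = 1834.00
  stratum 2: N_h·S_h = 270·95.5 = 25785.00
  stratum 3: N_h·S_h = 150·29.3 = 4395.00
  stratum 4: N_h·S_h = 360·135.7 = 48852.00
Σ N_h S_h = 80866.00
n for stratum 4 = 214·48852.00/80866.00 = 129.280 → 129

129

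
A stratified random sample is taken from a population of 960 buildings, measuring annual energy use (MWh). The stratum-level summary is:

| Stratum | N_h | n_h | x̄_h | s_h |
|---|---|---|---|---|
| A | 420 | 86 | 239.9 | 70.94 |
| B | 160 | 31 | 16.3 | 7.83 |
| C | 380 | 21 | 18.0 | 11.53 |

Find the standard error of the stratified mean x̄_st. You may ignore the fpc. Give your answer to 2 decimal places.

SE(x̄_st) ≈ 3.50

V̂(x̄_st) = Σ W_h² s_h²/n_h, with W_h = N_h/N and N = 960:
  stratum A: (420/960)²·70.94²/86 = 11.2006
  stratum B: (160/960)²·7.83²/31 = 0.0549363
  stratum C: (380/960)²·11.53²/21 = 0.991891
V̂(x̄_st) = 12.2474
SE(x̄_st) = √12.2474 = 3.49963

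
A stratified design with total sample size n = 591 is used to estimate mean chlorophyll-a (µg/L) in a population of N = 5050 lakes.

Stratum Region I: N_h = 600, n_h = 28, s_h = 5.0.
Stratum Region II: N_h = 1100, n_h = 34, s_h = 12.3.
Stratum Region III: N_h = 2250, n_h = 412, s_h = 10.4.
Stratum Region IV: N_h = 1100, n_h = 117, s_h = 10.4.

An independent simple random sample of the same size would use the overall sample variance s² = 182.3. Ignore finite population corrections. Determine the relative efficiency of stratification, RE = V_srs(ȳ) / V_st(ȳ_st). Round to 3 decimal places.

V̂(ȳ_st) = Σ W_h² s_h²/n_h, with W_h = N_h/N and N = 5050:
  stratum Region I: (600/5050)²·5.0²/28 = 0.0126038
  stratum Region II: (1100/5050)²·12.3²/34 = 0.211122
  stratum Region III: (2250/5050)²·10.4²/412 = 0.0521137
  stratum Region IV: (1100/5050)²·10.4²/117 = 0.0438615
V_st = 0.319701
V_srs = s²/n = 182.3/591 = 0.30846
Relative efficiency = V_srs / V_st = 0.30846/0.319701 = 0.9648

RE ≈ 0.965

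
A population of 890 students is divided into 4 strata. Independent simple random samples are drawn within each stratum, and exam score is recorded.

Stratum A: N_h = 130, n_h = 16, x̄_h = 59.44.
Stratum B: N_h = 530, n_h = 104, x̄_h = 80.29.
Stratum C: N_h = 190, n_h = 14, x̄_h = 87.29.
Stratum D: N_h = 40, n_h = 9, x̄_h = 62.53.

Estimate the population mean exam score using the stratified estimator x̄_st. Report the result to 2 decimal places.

x̄_st ≈ 77.94

N = Σ N_h = 890. Stratum weights W_h = N_h/N.
x̄_st = (130·59.44 + 530·80.29 + 190·87.29 + 40·62.53) / 890 = 77.9407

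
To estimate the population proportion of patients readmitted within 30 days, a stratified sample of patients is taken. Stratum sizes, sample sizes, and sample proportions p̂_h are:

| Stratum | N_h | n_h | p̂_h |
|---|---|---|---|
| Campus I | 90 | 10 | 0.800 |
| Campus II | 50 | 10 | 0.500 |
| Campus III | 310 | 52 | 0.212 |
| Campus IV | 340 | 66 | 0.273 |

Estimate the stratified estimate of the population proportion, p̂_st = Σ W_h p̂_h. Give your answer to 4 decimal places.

p̂_st ≈ 0.3235

N = 790; stratum weights W_h = N_h/N.
p̂_st = Σ W_h p̂_h = (90·0.800 + 50·0.500 + 310·0.212 + 340·0.273)/790 = 0.32347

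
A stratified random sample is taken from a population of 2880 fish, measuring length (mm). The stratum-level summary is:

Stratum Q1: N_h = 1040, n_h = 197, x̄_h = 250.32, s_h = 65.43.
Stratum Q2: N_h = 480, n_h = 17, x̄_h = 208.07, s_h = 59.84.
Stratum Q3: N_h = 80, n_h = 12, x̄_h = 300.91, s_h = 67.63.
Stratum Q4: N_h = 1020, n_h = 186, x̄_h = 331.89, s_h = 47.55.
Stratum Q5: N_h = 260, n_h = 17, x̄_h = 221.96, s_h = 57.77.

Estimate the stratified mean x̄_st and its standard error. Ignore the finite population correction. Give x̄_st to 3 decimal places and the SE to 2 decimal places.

x̄_st = Σ W_h x̄_h = (1040·250.32 + 480·208.07 + 80·300.91 + 1020·331.89 + 260·221.96)/2880 = 271.01271
V̂(x̄_st) = Σ W_h² s_h²/n_h, with W_h = N_h/N and N = 2880:
  stratum Q1: (1040/2880)²·65.43²/197 = 2.8338
  stratum Q2: (480/2880)²·59.84²/17 = 5.85102
  stratum Q3: (80/2880)²·67.63²/12 = 0.294098
  stratum Q4: (1020/2880)²·47.55²/186 = 1.52477
  stratum Q5: (260/2880)²·57.77²/17 = 1.59999
V̂(x̄_st) = 12.1037
SE(x̄_st) = √12.1037 = 3.47903

x̄_st ≈ 271.013, SE ≈ 3.48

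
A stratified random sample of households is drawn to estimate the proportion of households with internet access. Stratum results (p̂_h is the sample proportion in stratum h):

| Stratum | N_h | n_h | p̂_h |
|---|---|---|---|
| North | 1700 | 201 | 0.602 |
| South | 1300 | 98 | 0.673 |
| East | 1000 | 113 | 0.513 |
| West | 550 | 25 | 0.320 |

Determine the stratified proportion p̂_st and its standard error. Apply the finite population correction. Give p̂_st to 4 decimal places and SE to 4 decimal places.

N = 4550; stratum weights W_h = N_h/N.
p̂_st = Σ W_h p̂_h = (1700·0.602 + 1300·0.673 + 1000·0.513 + 550·0.320)/4550 = 0.56864
V̂(p̂_st) = Σ W_h² (1 − n_h/N_h) p̂_h(1−p̂_h)/(n_h−1):
  stratum North: (1700/4550)²·(1 − 201/1700)·0.602·0.398/200 = 0.000147461
  stratum South: (1300/4550)²·(1 − 98/1300)·0.673·0.327/97 = 0.000171244
  stratum East: (1000/4550)²·(1 − 113/1000)·0.513·0.487/112 = 9.55717e-05
  stratum West: (550/4550)²·(1 − 25/550)·0.320·0.680/24 = 0.000126458
V̂(p̂_st) = 0.000540735; SE = √V̂ = 0.0232537

p̂_st ≈ 0.5686, SE ≈ 0.0233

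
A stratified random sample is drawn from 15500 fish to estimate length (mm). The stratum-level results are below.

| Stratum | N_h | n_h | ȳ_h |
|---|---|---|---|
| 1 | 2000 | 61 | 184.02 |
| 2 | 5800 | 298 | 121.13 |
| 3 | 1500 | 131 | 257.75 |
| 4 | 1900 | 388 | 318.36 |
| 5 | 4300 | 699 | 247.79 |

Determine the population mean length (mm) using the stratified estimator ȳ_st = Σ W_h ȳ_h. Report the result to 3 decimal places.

ȳ_st ≈ 201.781

N = Σ N_h = 15500. Stratum weights W_h = N_h/N.
ȳ_st = (2000·184.02 + 5800·121.13 + 1500·257.75 + 1900·318.36 + 4300·247.79) / 15500 = 201.78065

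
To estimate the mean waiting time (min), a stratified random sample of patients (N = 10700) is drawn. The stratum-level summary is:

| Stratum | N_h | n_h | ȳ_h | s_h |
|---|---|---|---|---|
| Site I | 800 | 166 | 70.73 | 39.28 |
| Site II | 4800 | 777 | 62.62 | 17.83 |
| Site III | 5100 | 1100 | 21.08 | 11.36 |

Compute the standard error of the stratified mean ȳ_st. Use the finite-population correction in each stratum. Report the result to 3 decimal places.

V̂(ȳ_st) = Σ W_h² (1 − n_h/N_h) s_h²/n_h, with W_h = N_h/N and N = 10700:
  stratum Site I: (800/10700)²·(1 − 166/800)·39.28²/166 = 0.0411762
  stratum Site II: (4800/10700)²·(1 − 777/4800)·17.83²/777 = 0.0690089
  stratum Site III: (5100/10700)²·(1 − 1100/5100)·11.36²/1100 = 0.0209039
V̂(ȳ_st) = 0.131089
SE(ȳ_st) = √0.131089 = 0.362062

SE(ȳ_st) ≈ 0.362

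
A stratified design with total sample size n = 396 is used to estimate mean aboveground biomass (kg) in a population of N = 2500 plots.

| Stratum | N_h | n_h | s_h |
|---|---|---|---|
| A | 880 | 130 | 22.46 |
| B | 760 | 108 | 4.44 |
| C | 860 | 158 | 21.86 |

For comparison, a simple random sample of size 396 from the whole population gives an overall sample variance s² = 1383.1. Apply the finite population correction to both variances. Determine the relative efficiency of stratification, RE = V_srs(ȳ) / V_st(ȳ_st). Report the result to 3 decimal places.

RE ≈ 4.103

V̂(ȳ_st) = Σ W_h² (1 − n_h/N_h) s_h²/n_h, with W_h = N_h/N and N = 2500:
  stratum A: (880/2500)²·(1 − 130/880)·22.46²/130 = 0.40977
  stratum B: (760/2500)²·(1 − 108/760)·4.44²/108 = 0.0144718
  stratum C: (860/2500)²·(1 − 158/860)·21.86²/158 = 0.292145
V_st = 0.716387
V_srs = (1 − 396/2500)·1383.1/396 = 2.93944
Relative efficiency = V_srs / V_st = 2.93944/0.716387 = 4.1031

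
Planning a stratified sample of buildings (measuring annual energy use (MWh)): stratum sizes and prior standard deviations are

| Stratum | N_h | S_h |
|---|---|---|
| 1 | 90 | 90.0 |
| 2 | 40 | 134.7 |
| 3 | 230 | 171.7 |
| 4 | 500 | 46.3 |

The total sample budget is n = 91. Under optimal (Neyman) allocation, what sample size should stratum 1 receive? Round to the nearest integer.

Neyman allocation: n_h = n · N_h S_h / Σ N_i S_i, with n = 91.
  stratum 1: N_h·S_h = 90·90.0 = 8100.00
  stratum 2: N_h·S_h = 40·134.7 = 5388.00
  stratum 3: N_h·S_h = 230·171.7 = 39491.00
  stratum 4: N_h·S_h = 500·46.3 = 23150.00
Σ N_h S_h = 76129.00
n for stratum 1 = 91·8100.00/76129.00 = 9.682 → 10

10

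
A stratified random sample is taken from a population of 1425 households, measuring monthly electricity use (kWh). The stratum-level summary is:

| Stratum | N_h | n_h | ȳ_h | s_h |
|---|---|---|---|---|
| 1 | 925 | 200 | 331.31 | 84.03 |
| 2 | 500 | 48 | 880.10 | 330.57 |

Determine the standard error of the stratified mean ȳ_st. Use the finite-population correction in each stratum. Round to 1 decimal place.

V̂(ȳ_st) = Σ W_h² (1 − n_h/N_h) s_h²/n_h, with W_h = N_h/N and N = 1425:
  stratum 1: (925/1425)²·(1 − 200/925)·84.03²/200 = 11.6597
  stratum 2: (500/1425)²·(1 − 48/500)·330.57²/48 = 253.375
V̂(ȳ_st) = 265.035
SE(ȳ_st) = √265.035 = 16.2799

SE(ȳ_st) ≈ 16.3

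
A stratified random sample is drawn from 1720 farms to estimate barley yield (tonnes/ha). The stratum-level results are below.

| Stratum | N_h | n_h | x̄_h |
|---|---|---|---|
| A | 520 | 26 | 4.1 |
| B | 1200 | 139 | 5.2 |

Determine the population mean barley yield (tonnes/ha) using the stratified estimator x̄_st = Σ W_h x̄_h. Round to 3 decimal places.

x̄_st ≈ 4.867

N = Σ N_h = 1720. Stratum weights W_h = N_h/N.
x̄_st = (520·4.1 + 1200·5.2) / 1720 = 4.86744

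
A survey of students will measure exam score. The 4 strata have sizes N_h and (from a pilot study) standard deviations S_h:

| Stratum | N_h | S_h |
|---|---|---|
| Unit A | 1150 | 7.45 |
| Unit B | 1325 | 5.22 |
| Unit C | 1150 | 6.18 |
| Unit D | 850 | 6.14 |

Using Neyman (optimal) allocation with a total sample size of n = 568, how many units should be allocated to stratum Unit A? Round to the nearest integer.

175

Neyman allocation: n_h = n · N_h S_h / Σ N_i S_i, with n = 568.
  stratum Unit A: N_h·S_h = 1150·7.45 = 8567.50
  stratum Unit B: N_h·S_h = 1325·5.22 = 6916.50
  stratum Unit C: N_h·S_h = 1150·6.18 = 7107.00
  stratum Unit D: N_h·S_h = 850·6.14 = 5219.00
Σ N_h S_h = 27810.00
n for stratum Unit A = 568·8567.50/27810.00 = 174.985 → 175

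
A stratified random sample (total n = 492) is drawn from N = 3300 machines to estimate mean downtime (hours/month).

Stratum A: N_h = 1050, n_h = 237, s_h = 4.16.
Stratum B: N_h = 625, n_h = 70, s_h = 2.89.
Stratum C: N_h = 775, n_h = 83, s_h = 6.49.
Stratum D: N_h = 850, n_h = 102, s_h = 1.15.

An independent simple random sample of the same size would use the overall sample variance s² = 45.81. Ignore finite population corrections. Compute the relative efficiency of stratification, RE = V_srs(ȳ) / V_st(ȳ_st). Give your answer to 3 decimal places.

RE ≈ 2.298

V̂(ȳ_st) = Σ W_h² s_h²/n_h, with W_h = N_h/N and N = 3300:
  stratum A: (1050/3300)²·4.16²/237 = 0.00739246
  stratum B: (625/3300)²·2.89²/70 = 0.00427986
  stratum C: (775/3300)²·6.49²/83 = 0.027989
  stratum D: (850/3300)²·1.15²/102 = 0.000860212
V_st = 0.0405215
V_srs = s²/n = 45.81/492 = 0.0931098
Relative efficiency = V_srs / V_st = 0.0931098/0.0405215 = 2.2978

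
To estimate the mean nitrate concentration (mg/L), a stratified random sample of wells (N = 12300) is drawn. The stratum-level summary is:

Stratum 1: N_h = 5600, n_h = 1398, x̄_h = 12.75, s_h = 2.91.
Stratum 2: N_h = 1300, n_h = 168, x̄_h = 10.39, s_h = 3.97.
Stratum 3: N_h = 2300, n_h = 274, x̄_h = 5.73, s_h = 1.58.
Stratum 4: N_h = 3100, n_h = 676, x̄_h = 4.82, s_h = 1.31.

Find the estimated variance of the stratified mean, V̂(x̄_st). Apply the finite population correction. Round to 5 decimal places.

V̂(x̄_st) ≈ 0.00226

V̂(x̄_st) = Σ W_h² (1 − n_h/N_h) s_h²/n_h, with W_h = N_h/N and N = 12300:
  stratum 1: (5600/12300)²·(1 − 1398/5600)·2.91²/1398 = 0.000942134
  stratum 2: (1300/12300)²·(1 − 168/1300)·3.97²/168 = 0.000912539
  stratum 3: (2300/12300)²·(1 − 274/2300)·1.58²/274 = 0.000280621
  stratum 4: (3100/12300)²·(1 − 676/3100)·1.31²/676 = 0.00012609
V̂(x̄_st) = 0.00226138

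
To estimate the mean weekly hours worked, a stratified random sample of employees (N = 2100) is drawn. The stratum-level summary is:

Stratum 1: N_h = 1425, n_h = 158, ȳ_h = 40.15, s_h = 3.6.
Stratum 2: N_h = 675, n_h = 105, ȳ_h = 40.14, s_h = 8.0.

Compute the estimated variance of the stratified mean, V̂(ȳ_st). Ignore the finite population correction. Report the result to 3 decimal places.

V̂(ȳ_st) ≈ 0.101

V̂(ȳ_st) = Σ W_h² s_h²/n_h, with W_h = N_h/N and N = 2100:
  stratum 1: (1425/2100)²·3.6²/158 = 0.0377693
  stratum 2: (675/2100)²·8.0²/105 = 0.0629738
V̂(ȳ_st) = 0.100743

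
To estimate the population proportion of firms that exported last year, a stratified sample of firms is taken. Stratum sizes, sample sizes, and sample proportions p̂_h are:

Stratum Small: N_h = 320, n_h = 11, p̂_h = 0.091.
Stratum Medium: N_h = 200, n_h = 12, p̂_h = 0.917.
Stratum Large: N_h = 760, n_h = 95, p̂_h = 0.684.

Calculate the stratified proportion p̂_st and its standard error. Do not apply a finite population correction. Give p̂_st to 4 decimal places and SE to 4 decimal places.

N = 1280; stratum weights W_h = N_h/N.
p̂_st = Σ W_h p̂_h = (320·0.091 + 200·0.917 + 760·0.684)/1280 = 0.57216
V̂(p̂_st) = Σ W_h² p̂_h(1−p̂_h)/(n_h−1):
  stratum Small: (320/1280)²·0.091·0.909/10 = 0.000516994
  stratum Medium: (200/1280)²·0.917·0.083/11 = 0.000168925
  stratum Large: (760/1280)²·0.684·0.316/94 = 0.00081063
V̂(p̂_st) = 0.00149655; SE = √V̂ = 0.0386853

p̂_st ≈ 0.5722, SE ≈ 0.0387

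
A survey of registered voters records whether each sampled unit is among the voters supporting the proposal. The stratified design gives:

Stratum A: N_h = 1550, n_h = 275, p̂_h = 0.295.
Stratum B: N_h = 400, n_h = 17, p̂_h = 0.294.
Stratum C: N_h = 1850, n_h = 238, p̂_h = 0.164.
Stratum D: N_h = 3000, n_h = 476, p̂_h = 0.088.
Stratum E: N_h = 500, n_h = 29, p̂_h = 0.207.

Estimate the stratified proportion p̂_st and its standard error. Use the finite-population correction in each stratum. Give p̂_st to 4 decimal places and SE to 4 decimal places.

N = 7300; stratum weights W_h = N_h/N.
p̂_st = Σ W_h p̂_h = (1550·0.295 + 400·0.294 + 1850·0.164 + 3000·0.088 + 500·0.207)/7300 = 0.17065
V̂(p̂_st) = Σ W_h² (1 − n_h/N_h) p̂_h(1−p̂_h)/(n_h−1):
  stratum A: (1550/7300)²·(1 − 275/1550)·0.295·0.705/274 = 2.81486e-05
  stratum B: (400/7300)²·(1 − 17/400)·0.294·0.706/16 = 3.72945e-05
  stratum C: (1850/7300)²·(1 − 238/1850)·0.164·0.836/237 = 3.23737e-05
  stratum D: (3000/7300)²·(1 − 476/3000)·0.088·0.912/475 = 2.40076e-05
  stratum E: (500/7300)²·(1 − 29/500)·0.207·0.793/28 = 2.59078e-05
V̂(p̂_st) = 0.000147732; SE = √V̂ = 0.0121545

p̂_st ≈ 0.1707, SE ≈ 0.0122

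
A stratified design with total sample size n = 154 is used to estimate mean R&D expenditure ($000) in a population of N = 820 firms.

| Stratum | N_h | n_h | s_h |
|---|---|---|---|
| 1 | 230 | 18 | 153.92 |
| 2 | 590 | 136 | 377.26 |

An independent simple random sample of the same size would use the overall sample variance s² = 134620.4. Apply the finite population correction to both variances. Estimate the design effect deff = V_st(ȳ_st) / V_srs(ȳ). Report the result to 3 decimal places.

deff ≈ 0.722

V̂(ȳ_st) = Σ W_h² (1 − n_h/N_h) s_h²/n_h, with W_h = N_h/N and N = 820:
  stratum 1: (230/820)²·(1 − 18/230)·153.92²/18 = 95.4451
  stratum 2: (590/820)²·(1 − 136/590)·377.26²/136 = 416.891
V_st = 512.336
V_srs = (1 − 154/820)·134620.4/154 = 709.987
deff = V_st / V_srs = 512.336/709.987 = 0.7216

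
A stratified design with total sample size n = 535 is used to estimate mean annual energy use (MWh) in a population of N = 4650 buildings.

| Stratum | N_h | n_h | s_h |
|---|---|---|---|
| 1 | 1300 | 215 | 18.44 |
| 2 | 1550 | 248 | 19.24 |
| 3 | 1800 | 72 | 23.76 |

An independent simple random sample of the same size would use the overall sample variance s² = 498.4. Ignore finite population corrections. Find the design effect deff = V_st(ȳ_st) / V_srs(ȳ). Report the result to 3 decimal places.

V̂(ȳ_st) = Σ W_h² s_h²/n_h, with W_h = N_h/N and N = 4650:
  stratum 1: (1300/4650)²·18.44²/215 = 0.123613
  stratum 2: (1550/4650)²·19.24²/248 = 0.16585
  stratum 3: (1800/4650)²·23.76²/72 = 1.1749
V_st = 1.46436
V_srs = s²/n = 498.4/535 = 0.931589
deff = V_st / V_srs = 1.46436/0.931589 = 1.5719

deff ≈ 1.572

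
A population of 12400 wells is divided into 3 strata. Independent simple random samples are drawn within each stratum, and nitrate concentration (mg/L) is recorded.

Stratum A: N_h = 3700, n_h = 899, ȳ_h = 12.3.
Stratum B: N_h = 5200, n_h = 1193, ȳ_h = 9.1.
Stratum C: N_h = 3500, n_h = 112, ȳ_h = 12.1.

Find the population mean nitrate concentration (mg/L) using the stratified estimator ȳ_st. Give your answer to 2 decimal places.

N = Σ N_h = 12400. Stratum weights W_h = N_h/N.
ȳ_st = (3700·12.3 + 5200·9.1 + 3500·12.1) / 12400 = 10.9016

ȳ_st ≈ 10.90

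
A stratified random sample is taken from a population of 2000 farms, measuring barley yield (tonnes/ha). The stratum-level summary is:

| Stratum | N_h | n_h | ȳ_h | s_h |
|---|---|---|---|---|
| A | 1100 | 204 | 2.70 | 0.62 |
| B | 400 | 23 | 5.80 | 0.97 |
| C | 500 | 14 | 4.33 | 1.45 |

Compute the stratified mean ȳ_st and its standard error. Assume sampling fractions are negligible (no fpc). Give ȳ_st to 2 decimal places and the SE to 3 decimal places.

ȳ_st = Σ W_h ȳ_h = (1100·2.70 + 400·5.80 + 500·4.33)/2000 = 3.72750
V̂(ȳ_st) = Σ W_h² s_h²/n_h, with W_h = N_h/N and N = 2000:
  stratum A: (1100/2000)²·0.62²/204 = 0.000570005
  stratum B: (400/2000)²·0.97²/23 = 0.00163635
  stratum C: (500/2000)²·1.45²/14 = 0.00938616
V̂(ȳ_st) = 0.0115925
SE(ȳ_st) = √0.0115925 = 0.107669

ȳ_st ≈ 3.73, SE ≈ 0.108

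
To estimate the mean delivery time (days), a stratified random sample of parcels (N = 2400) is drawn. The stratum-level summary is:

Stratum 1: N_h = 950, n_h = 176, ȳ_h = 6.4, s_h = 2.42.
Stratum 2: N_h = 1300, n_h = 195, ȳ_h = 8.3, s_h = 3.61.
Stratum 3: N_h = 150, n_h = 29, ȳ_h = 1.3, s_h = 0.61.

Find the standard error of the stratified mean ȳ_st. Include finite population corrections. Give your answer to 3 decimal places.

SE(ȳ_st) ≈ 0.145

V̂(ȳ_st) = Σ W_h² (1 − n_h/N_h) s_h²/n_h, with W_h = N_h/N and N = 2400:
  stratum 1: (950/2400)²·(1 − 176/950)·2.42²/176 = 0.00424776
  stratum 2: (1300/2400)²·(1 − 195/1300)·3.61²/195 = 0.0166672
  stratum 3: (150/2400)²·(1 − 29/150)·0.61²/29 = 4.04311e-05
V̂(ȳ_st) = 0.0209554
SE(ȳ_st) = √0.0209554 = 0.14476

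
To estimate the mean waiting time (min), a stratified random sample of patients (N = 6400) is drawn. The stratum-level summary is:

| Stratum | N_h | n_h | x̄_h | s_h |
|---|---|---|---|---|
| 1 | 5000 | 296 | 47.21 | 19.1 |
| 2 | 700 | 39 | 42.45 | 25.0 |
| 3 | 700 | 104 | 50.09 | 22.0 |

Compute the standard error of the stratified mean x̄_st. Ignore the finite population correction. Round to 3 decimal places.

V̂(x̄_st) = Σ W_h² s_h²/n_h, with W_h = N_h/N and N = 6400:
  stratum 1: (5000/6400)²·19.1²/296 = 0.752238
  stratum 2: (700/6400)²·25.0²/39 = 0.191713
  stratum 3: (700/6400)²·22.0²/104 = 0.0556735
V̂(x̄_st) = 0.999624
SE(x̄_st) = √0.999624 = 0.999812

SE(x̄_st) ≈ 1.000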